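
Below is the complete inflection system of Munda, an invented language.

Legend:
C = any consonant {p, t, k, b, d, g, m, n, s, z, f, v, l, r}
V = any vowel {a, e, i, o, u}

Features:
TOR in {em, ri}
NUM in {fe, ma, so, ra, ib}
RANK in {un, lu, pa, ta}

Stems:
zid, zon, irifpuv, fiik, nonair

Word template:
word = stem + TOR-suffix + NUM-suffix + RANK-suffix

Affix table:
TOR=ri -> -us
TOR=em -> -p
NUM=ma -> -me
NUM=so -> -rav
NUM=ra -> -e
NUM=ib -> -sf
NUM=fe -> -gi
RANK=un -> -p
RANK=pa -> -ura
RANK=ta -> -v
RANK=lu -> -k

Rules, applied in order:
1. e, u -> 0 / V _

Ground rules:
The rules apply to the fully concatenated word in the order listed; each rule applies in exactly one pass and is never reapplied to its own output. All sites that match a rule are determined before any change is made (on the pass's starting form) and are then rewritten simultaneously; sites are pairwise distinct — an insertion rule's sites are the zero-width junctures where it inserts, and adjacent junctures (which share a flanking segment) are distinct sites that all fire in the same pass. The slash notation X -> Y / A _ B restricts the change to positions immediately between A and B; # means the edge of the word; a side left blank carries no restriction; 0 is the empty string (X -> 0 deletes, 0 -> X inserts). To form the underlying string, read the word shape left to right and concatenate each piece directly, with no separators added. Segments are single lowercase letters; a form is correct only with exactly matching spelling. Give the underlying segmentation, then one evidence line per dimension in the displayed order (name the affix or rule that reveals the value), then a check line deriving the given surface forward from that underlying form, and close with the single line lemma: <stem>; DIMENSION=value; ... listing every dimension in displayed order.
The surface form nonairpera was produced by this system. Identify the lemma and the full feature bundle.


underlying: nonair-p-e-ura
TOR=em - signalled by the affix -p
NUM=ra - signalled by the affix -e
RANK=pa - signalled by the affix -ura
check: nonairpeura -> nonairpera
lemma: nonair; TOR=em; NUM=ra; RANK=pa


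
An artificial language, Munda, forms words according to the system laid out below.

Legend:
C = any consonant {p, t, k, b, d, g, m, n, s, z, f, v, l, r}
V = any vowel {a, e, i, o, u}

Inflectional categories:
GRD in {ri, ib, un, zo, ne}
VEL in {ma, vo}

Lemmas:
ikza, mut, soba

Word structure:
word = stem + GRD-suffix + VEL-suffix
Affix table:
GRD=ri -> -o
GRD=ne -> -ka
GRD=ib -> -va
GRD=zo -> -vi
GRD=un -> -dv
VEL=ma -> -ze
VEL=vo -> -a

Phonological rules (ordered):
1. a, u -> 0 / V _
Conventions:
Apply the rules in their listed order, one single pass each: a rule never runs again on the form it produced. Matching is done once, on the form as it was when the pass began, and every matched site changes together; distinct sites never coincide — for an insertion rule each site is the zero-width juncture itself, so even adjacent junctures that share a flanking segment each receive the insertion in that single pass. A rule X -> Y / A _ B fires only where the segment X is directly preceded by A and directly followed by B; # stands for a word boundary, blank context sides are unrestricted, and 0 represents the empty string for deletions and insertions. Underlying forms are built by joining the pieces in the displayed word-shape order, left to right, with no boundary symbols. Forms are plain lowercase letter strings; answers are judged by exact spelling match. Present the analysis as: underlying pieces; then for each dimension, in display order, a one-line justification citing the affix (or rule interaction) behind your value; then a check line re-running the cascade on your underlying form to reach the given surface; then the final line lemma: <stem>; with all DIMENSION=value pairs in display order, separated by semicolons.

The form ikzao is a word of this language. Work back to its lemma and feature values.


underlying: ikza-o-a
GRD=ri - signalled by the affix -o
VEL=vo - signalled by the affix -a
check: ikzaoa -> ikzao
lemma: ikza; GRD=ri; VEL=vo


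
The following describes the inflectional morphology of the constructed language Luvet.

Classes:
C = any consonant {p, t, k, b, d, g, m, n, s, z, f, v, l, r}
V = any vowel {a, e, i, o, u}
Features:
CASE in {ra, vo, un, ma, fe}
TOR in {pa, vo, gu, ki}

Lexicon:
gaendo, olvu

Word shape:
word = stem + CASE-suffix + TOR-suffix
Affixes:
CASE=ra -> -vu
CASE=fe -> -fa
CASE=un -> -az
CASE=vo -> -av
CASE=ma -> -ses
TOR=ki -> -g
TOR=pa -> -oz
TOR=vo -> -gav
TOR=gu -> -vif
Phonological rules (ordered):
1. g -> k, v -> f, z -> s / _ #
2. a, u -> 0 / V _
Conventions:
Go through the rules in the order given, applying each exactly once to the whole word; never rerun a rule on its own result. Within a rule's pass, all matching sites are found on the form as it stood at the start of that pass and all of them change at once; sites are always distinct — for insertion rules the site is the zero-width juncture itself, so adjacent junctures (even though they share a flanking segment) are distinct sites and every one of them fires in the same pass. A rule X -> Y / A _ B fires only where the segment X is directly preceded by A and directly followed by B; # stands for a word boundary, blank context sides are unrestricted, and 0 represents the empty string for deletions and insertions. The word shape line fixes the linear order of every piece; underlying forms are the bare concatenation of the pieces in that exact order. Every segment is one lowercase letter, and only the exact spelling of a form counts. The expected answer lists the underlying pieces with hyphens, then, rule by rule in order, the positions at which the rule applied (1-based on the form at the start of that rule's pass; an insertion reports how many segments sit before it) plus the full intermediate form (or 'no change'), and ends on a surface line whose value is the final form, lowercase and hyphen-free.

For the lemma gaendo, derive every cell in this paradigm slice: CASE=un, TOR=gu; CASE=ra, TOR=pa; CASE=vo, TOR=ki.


cell CASE=un, TOR=gu:
underlying: gaendo-az-vif
1. g -> k, v -> f, z -> s / _ #: no change
2. a, u -> 0 / V _: fires at position(s) 7: gaendozvif
surface: gaendozvif

cell CASE=ra, TOR=pa:
underlying: gaendo-vu-oz
1. g -> k, v -> f, z -> s / _ #: fires at position(s) 10: gaendovuos
2. a, u -> 0 / V _: no change
surface: gaendovuos

cell CASE=vo, TOR=ki:
underlying: gaendo-av-g
1. g -> k, v -> f, z -> s / _ #: fires at position(s) 9: gaendoavk
2. a, u -> 0 / V _: fires at position(s) 7: gaendovk
surface: gaendovk


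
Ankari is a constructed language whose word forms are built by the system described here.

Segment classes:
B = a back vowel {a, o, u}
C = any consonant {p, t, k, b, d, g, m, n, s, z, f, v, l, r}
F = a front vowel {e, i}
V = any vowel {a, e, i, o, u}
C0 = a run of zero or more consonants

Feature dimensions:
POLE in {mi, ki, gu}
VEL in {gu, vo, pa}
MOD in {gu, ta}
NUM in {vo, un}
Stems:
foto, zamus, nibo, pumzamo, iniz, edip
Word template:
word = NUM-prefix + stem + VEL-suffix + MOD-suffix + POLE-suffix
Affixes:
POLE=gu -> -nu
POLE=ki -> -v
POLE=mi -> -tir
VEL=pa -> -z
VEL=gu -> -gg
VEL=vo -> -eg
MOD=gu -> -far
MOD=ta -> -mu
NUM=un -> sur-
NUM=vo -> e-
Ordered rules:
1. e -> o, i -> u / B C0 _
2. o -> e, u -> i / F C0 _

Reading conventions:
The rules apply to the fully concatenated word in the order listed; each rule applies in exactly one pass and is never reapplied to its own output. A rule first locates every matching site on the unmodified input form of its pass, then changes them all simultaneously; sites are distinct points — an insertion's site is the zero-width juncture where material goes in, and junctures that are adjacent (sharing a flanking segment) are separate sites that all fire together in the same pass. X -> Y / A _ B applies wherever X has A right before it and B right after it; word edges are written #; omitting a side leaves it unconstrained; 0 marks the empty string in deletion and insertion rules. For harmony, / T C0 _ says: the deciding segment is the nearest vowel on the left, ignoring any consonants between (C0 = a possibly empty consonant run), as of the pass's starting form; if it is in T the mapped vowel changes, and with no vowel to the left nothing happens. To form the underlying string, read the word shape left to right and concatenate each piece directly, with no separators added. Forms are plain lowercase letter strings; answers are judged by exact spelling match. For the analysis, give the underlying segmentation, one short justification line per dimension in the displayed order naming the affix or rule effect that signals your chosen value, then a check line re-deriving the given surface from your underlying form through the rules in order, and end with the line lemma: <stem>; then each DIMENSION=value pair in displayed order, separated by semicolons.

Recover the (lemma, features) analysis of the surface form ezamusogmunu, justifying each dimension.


underlying: e-zamus-eg-mu-nu
POLE=gu - signalled by the affix -nu
VEL=vo - signalled by the affix -eg
MOD=ta - signalled by the affix -mu
NUM=vo - signalled by the affix e-
check: ezamusegmunu -> ezamusogmunu -> ezamusogmunu
lemma: zamus; POLE=gu; VEL=vo; MOD=ta; NUM=vo


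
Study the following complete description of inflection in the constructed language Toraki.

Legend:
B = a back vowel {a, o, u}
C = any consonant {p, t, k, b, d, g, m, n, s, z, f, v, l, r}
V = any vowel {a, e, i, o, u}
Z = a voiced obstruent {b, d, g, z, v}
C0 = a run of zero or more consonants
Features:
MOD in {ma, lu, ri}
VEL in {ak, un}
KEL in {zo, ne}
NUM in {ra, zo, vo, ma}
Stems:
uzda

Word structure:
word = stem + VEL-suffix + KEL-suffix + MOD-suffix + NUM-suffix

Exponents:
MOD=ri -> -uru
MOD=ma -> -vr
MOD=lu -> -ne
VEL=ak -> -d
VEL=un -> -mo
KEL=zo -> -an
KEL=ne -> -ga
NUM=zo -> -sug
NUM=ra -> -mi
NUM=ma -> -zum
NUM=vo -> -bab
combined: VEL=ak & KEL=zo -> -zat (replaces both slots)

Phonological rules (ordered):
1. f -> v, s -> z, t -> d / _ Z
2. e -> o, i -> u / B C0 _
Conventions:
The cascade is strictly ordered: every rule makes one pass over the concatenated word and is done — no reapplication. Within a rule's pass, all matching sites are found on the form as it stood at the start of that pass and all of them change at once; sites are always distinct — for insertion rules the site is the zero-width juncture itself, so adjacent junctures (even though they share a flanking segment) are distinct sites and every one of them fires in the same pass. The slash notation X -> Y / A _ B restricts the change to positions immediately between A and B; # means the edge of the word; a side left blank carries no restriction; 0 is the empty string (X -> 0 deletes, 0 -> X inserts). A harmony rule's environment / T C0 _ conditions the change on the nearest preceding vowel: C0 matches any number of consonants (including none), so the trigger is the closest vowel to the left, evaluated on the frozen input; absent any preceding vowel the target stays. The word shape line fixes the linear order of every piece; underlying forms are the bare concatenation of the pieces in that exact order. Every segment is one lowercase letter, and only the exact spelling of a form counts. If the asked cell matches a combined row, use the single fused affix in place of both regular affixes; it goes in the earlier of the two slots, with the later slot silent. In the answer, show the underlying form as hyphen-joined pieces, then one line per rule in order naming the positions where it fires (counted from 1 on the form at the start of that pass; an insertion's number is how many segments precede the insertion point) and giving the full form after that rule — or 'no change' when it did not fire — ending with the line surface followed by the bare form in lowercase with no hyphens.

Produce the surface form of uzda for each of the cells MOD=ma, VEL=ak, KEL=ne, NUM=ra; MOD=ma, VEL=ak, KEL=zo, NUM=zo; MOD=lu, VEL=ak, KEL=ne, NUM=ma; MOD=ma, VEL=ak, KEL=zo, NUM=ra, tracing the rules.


cell MOD=ma, VEL=ak, KEL=ne, NUM=ra:
underlying: uzda-d-ga-vr-mi
1. f -> v, s -> z, t -> d / _ Z: no change
2. e -> o, i -> u / B C0 _: fires at position(s) 11: uzdadgavrmu
surface: uzdadgavrmu

cell MOD=ma, VEL=ak, KEL=zo, NUM=zo:
underlying: uzda-zat-vr-sug
1. f -> v, s -> z, t -> d / _ Z: fires at position(s) 7: uzdazadvrsug
2. e -> o, i -> u / B C0 _: no change
surface: uzdazadvrsug

cell MOD=lu, VEL=ak, KEL=ne, NUM=ma:
underlying: uzda-d-ga-ne-zum
1. f -> v, s -> z, t -> d / _ Z: no change
2. e -> o, i -> u / B C0 _: fires at position(s) 9: uzdadganozum
surface: uzdadganozum

cell MOD=ma, VEL=ak, KEL=zo, NUM=ra:
underlying: uzda-zat-vr-mi
1. f -> v, s -> z, t -> d / _ Z: fires at position(s) 7: uzdazadvrmi
2. e -> o, i -> u / B C0 _: fires at position(s) 11: uzdazadvrmu
surface: uzdazadvrmu


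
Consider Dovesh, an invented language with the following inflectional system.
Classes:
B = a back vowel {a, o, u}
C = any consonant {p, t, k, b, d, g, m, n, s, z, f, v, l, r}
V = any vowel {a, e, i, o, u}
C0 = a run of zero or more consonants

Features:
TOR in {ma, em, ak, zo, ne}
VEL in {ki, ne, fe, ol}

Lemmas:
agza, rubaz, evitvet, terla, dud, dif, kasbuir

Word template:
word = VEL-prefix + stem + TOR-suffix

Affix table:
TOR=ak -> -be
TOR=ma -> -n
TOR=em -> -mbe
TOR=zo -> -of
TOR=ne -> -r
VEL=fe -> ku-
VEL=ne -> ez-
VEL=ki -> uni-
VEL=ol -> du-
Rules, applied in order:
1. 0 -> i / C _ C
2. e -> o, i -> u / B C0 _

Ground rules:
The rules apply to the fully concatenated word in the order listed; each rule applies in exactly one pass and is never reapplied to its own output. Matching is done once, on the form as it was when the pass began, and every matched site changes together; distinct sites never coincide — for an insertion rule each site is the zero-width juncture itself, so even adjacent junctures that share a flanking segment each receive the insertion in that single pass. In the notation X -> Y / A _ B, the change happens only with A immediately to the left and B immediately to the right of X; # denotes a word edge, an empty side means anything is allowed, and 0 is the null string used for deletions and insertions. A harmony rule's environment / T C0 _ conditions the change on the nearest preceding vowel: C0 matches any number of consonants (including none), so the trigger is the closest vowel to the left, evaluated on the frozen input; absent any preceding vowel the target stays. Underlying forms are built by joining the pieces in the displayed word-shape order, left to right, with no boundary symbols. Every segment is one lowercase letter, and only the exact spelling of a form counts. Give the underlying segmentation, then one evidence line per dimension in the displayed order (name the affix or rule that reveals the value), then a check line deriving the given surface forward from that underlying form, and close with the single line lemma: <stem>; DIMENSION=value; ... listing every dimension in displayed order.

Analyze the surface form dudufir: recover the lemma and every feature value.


underlying: du-dif-r
TOR=ne - signalled by the affix -r
VEL=ol - signalled by the affix du-
check: dudifr -> dudifir -> dudufir
lemma: dif; TOR=ne; VEL=ol


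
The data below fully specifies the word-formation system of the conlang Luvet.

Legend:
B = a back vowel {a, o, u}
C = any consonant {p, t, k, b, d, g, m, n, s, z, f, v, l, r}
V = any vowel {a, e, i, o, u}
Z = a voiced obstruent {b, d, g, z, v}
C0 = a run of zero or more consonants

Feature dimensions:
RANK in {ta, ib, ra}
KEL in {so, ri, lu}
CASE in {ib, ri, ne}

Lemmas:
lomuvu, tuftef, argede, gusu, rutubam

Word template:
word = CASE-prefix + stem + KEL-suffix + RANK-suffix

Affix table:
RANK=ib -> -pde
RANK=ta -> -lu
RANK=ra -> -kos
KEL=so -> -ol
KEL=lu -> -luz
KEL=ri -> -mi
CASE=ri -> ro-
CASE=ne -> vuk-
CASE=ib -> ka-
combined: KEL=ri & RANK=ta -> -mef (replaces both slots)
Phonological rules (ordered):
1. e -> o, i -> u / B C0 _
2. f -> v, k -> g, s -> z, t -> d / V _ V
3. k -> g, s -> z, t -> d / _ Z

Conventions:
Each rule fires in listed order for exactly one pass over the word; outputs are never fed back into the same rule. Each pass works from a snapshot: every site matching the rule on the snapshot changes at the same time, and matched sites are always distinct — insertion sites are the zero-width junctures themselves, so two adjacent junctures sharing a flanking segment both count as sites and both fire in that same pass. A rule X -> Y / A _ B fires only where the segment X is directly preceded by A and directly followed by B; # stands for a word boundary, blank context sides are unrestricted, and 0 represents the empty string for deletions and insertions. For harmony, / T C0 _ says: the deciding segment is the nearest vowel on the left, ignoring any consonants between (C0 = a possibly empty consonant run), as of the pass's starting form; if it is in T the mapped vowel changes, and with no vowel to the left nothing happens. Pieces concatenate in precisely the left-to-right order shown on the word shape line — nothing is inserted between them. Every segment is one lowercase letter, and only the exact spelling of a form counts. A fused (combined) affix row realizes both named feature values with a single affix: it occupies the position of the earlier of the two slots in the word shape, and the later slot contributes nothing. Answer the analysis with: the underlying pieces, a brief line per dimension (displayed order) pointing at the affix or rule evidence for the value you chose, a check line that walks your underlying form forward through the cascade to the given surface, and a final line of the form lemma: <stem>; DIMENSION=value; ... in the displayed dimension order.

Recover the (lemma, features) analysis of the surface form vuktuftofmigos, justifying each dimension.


underlying: vuk-tuftef-mi-kos
RANK=ra - signalled by the affix -kos
KEL=ri - signalled by the affix -mi
CASE=ne - signalled by the affix vuk-
check: vuktuftefmikos -> vuktuftofmikos -> vuktuftofmigos -> vuktuftofmigos
lemma: tuftef; RANK=ra; KEL=ri; CASE=ne


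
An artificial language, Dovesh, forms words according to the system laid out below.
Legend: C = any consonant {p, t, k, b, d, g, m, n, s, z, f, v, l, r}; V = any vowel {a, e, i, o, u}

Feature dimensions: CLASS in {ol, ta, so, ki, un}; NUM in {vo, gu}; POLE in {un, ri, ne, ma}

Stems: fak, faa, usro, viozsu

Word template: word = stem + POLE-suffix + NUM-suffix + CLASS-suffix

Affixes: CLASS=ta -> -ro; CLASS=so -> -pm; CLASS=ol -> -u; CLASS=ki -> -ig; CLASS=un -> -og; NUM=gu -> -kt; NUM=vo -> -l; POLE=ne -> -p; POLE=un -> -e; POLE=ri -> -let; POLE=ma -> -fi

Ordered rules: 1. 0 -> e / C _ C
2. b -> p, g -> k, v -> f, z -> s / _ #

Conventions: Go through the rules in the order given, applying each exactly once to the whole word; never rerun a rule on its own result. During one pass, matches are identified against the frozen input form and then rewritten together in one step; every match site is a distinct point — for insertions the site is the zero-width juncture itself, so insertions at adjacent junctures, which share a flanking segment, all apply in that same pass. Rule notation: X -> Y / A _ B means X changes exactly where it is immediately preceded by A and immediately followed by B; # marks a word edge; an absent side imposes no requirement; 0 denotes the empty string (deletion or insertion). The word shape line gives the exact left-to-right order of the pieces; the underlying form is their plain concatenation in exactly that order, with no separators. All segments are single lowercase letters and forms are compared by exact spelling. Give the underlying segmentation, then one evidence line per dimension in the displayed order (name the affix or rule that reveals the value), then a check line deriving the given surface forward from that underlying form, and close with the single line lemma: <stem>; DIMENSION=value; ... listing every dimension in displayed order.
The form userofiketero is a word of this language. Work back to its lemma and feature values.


underlying: usro-fi-kt-ro
CLASS=ta - signalled by the affix -ro
NUM=gu - signalled by the affix -kt
POLE=ma - signalled by the affix -fi
check: usrofiktro -> userofiketero -> userofiketero
lemma: usro; CLASS=ta; NUM=gu; POLE=ma


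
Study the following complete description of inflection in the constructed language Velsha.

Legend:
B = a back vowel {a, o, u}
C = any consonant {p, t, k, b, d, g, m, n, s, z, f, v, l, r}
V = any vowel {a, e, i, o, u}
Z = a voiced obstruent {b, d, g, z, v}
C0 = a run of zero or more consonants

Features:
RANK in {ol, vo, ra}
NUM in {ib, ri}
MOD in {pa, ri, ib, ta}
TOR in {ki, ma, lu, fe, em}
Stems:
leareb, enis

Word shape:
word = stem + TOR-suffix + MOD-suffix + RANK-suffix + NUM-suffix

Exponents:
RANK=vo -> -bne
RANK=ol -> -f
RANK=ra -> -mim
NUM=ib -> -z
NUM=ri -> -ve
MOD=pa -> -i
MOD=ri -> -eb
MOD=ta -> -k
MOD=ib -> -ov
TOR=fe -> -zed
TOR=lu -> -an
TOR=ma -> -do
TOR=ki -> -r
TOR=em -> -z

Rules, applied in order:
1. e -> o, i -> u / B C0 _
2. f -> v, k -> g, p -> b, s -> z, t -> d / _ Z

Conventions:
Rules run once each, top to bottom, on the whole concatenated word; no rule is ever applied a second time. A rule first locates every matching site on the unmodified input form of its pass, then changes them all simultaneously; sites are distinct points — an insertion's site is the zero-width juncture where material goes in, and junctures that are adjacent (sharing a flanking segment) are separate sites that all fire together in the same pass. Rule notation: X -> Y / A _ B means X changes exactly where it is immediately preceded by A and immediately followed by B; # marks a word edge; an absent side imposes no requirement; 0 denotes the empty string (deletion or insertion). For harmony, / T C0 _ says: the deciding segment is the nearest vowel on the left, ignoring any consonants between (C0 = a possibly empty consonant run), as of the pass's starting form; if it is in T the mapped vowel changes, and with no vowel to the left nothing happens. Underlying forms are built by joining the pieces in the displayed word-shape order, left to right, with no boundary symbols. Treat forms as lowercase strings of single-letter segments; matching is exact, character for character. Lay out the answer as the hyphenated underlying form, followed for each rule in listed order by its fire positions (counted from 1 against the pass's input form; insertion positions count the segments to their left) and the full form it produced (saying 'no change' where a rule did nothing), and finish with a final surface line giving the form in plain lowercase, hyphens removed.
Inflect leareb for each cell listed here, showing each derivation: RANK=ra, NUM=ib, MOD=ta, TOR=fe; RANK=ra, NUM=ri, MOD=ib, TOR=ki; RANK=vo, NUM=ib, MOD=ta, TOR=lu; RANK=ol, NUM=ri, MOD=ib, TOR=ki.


cell RANK=ra, NUM=ib, MOD=ta, TOR=fe:
underlying: leareb-zed-k-mim-z
1. e -> o, i -> u / B C0 _: fires at position(s) 5: learobzedkmimz
2. f -> v, k -> g, p -> b, s -> z, t -> d / _ Z: no change
surface: learobzedkmimz

cell RANK=ra, NUM=ri, MOD=ib, TOR=ki:
underlying: leareb-r-ov-mim-ve
1. e -> o, i -> u / B C0 _: fires at position(s) 5, 11: learobrovmumve
2. f -> v, k -> g, p -> b, s -> z, t -> d / _ Z: no change
surface: learobrovmumve

cell RANK=vo, NUM=ib, MOD=ta, TOR=lu:
underlying: leareb-an-k-bne-z
1. e -> o, i -> u / B C0 _: fires at position(s) 5, 12: learobankbnoz
2. f -> v, k -> g, p -> b, s -> z, t -> d / _ Z: fires at position(s) 9: learobangbnoz
surface: learobangbnoz

cell RANK=ol, NUM=ri, MOD=ib, TOR=ki:
underlying: leareb-r-ov-f-ve
1. e -> o, i -> u / B C0 _: fires at position(s) 5, 12: learobrovfvo
2. f -> v, k -> g, p -> b, s -> z, t -> d / _ Z: fires at position(s) 10: learobrovvvo
surface: learobrovvvo


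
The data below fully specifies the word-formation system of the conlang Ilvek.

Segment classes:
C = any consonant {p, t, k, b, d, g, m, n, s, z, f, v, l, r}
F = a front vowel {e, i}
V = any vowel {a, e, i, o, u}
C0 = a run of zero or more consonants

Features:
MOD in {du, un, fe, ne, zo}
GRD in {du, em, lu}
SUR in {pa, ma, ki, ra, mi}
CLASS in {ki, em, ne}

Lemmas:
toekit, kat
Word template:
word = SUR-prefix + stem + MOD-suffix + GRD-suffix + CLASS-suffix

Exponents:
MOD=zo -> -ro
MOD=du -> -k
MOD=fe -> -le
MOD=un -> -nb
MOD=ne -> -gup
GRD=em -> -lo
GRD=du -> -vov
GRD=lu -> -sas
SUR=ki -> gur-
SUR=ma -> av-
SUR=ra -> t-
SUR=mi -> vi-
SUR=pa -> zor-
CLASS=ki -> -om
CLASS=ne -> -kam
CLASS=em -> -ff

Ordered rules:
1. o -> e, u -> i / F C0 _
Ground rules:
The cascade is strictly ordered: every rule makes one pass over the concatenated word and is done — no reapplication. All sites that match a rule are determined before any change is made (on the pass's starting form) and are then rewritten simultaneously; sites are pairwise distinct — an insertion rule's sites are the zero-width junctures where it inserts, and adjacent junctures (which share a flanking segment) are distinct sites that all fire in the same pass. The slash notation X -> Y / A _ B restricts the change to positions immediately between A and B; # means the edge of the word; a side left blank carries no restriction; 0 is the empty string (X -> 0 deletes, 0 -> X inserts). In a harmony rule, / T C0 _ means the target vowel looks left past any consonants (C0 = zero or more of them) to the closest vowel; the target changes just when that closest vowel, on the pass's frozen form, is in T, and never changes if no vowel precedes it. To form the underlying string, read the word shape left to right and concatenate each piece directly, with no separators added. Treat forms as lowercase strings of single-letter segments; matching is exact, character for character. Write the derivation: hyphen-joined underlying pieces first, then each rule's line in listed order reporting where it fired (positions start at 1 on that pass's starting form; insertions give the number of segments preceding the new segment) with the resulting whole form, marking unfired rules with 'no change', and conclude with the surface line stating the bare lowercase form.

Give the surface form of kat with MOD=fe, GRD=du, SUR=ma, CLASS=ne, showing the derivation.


underlying: av-kat-le-vov-kam
1. o -> e, u -> i / F C0 _: fires at position(s) 9: avkatlevevkam
surface: avkatlevevkam


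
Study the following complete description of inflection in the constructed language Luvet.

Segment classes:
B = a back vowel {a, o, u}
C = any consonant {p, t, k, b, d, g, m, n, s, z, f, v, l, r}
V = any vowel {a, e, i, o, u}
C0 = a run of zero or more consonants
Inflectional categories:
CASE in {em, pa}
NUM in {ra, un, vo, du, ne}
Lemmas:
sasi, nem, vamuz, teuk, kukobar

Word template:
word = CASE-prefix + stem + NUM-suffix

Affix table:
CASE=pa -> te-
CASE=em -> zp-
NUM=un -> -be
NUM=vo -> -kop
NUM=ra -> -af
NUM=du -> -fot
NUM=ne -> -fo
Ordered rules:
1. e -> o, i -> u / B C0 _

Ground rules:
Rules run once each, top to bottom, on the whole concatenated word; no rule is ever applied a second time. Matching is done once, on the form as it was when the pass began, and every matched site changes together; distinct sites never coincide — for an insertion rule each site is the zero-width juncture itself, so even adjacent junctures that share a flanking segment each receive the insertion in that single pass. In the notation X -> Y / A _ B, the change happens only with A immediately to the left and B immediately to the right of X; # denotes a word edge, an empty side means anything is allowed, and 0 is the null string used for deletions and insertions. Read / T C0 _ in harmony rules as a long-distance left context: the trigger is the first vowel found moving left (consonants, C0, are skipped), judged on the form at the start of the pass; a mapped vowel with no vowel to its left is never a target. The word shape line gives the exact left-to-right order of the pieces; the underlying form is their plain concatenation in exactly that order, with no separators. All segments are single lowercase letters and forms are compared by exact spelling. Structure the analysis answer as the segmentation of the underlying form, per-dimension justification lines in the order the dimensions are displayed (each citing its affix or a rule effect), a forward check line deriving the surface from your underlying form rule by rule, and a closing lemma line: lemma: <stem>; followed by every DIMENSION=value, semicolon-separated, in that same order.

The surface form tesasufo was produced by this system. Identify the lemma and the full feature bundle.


underlying: te-sasi-fo
CASE=pa - signalled by the affix te-
NUM=ne - signalled by the affix -fo
check: tesasifo -> tesasufo
lemma: sasi; CASE=pa; NUM=ne


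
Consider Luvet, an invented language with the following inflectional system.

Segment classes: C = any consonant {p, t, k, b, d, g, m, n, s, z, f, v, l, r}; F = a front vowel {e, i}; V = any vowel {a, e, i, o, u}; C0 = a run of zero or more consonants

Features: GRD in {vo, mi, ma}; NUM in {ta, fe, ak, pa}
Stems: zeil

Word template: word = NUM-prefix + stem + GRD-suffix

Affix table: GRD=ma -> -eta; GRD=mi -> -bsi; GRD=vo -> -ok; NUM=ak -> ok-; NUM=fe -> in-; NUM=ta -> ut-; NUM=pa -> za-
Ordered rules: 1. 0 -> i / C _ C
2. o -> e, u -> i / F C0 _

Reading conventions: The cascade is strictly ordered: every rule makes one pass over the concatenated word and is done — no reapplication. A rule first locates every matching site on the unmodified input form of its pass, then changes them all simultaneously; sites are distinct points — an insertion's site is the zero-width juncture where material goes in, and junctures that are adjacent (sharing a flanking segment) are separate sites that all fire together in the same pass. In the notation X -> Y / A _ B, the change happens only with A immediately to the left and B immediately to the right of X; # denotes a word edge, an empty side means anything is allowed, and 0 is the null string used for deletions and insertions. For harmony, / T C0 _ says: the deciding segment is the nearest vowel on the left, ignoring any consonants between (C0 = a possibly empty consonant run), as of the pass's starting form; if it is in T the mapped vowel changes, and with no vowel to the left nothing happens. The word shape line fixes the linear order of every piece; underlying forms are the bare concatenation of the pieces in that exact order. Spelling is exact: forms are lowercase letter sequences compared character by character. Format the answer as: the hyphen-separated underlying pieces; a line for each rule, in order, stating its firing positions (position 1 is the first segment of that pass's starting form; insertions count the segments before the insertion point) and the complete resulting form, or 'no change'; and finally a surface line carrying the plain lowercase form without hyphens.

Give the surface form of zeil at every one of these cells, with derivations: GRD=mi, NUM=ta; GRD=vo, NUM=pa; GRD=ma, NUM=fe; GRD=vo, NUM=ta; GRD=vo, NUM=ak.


cell GRD=mi, NUM=ta:
underlying: ut-zeil-bsi
1. 0 -> i / C _ C: inserts after position(s) 2, 6, 7: utizeilibisi
2. o -> e, u -> i / F C0 _: no change
surface: utizeilibisi

cell GRD=vo, NUM=pa:
underlying: za-zeil-ok
1. 0 -> i / C _ C: no change
2. o -> e, u -> i / F C0 _: fires at position(s) 7: zazeilek
surface: zazeilek

cell GRD=ma, NUM=fe:
underlying: in-zeil-eta
1. 0 -> i / C _ C: inserts after position(s) 2: inizeileta
2. o -> e, u -> i / F C0 _: no change
surface: inizeileta

cell GRD=vo, NUM=ta:
underlying: ut-zeil-ok
1. 0 -> i / C _ C: inserts after position(s) 2: utizeilok
2. o -> e, u -> i / F C0 _: fires at position(s) 8: utizeilek
surface: utizeilek

cell GRD=vo, NUM=ak:
underlying: ok-zeil-ok
1. 0 -> i / C _ C: inserts after position(s) 2: okizeilok
2. o -> e, u -> i / F C0 _: fires at position(s) 8: okizeilek
surface: okizeilek


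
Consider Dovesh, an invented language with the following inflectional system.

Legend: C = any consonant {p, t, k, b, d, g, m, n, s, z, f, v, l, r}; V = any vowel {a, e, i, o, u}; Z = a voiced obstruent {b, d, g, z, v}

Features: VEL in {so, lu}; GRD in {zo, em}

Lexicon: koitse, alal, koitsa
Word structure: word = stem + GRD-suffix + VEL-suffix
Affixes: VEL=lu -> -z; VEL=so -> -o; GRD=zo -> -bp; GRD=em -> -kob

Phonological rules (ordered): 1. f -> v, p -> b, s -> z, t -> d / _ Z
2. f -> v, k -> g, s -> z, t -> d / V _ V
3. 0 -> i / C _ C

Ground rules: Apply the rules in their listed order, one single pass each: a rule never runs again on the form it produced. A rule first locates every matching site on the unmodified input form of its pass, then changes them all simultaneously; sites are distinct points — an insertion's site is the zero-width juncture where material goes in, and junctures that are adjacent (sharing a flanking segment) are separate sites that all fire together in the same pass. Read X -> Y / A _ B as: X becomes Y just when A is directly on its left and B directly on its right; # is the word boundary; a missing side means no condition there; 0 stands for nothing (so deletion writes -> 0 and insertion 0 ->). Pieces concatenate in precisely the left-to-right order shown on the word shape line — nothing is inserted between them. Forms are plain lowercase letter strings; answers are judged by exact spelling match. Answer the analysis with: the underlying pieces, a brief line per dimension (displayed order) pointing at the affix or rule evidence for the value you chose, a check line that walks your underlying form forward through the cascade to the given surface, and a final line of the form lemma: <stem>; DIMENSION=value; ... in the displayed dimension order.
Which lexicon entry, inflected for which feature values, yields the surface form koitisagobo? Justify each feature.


underlying: koitsa-kob-o
VEL=so - signalled by the affix -o
GRD=em - signalled by the affix -kob
check: koitsakobo -> koitsakobo -> koitsagobo -> koitisagobo
lemma: koitsa; VEL=so; GRD=em


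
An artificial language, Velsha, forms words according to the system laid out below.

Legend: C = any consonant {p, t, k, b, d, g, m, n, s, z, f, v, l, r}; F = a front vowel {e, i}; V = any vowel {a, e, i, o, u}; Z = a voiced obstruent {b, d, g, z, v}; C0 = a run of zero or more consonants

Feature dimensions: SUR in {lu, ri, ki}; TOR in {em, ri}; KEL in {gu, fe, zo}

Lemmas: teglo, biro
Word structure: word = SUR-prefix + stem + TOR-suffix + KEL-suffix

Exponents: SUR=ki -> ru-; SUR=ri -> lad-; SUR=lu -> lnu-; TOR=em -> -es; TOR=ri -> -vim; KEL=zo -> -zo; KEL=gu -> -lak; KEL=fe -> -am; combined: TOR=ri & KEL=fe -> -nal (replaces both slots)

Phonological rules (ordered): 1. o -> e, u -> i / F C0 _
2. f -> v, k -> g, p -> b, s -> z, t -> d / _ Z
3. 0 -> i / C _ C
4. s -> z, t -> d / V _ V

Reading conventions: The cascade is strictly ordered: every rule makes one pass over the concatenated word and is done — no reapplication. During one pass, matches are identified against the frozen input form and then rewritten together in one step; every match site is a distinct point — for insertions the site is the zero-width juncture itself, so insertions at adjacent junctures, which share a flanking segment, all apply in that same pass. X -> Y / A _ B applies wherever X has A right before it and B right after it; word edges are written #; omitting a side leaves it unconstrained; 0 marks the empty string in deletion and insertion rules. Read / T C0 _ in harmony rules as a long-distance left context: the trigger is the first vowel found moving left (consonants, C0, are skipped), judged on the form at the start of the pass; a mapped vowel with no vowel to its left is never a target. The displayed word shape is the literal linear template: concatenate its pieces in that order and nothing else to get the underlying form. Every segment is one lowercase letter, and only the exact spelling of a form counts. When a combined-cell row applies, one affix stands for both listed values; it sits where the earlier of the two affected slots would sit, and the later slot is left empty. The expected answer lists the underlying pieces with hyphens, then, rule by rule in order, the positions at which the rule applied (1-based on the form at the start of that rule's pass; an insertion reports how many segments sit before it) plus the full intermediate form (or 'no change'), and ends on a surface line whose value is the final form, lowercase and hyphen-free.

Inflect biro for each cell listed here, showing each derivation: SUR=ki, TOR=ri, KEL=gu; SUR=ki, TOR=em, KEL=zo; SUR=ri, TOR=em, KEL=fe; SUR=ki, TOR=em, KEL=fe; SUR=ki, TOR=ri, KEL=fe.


cell SUR=ki, TOR=ri, KEL=gu:
underlying: ru-biro-vim-lak
1. o -> e, u -> i / F C0 _: fires at position(s) 6: rubirevimlak
2. f -> v, k -> g, p -> b, s -> z, t -> d / _ Z: no change
3. 0 -> i / C _ C: inserts after position(s) 9: rubirevimilak
4. s -> z, t -> d / V _ V: no change
surface: rubirevimilak

cell SUR=ki, TOR=em, KEL=zo:
underlying: ru-biro-es-zo
1. o -> e, u -> i / F C0 _: fires at position(s) 6, 10: rubireesze
2. f -> v, k -> g, p -> b, s -> z, t -> d / _ Z: fires at position(s) 8: rubireezze
3. 0 -> i / C _ C: inserts after position(s) 8: rubireezize
4. s -> z, t -> d / V _ V: no change
surface: rubireezize

cell SUR=ri, TOR=em, KEL=fe:
underlying: lad-biro-es-am
1. o -> e, u -> i / F C0 _: fires at position(s) 7: ladbireesam
2. f -> v, k -> g, p -> b, s -> z, t -> d / _ Z: no change
3. 0 -> i / C _ C: inserts after position(s) 3: ladibireesam
4. s -> z, t -> d / V _ V: fires at position(s) 10: ladibireezam
surface: ladibireezam

cell SUR=ki, TOR=em, KEL=fe:
underlying: ru-biro-es-am
1. o -> e, u -> i / F C0 _: fires at position(s) 6: rubireesam
2. f -> v, k -> g, p -> b, s -> z, t -> d / _ Z: no change
3. 0 -> i / C _ C: no change
4. s -> z, t -> d / V _ V: fires at position(s) 8: rubireezam
surface: rubireezam

cell SUR=ki, TOR=ri, KEL=fe:
underlying: ru-biro-nal
1. o -> e, u -> i / F C0 _: fires at position(s) 6: rubirenal
2. f -> v, k -> g, p -> b, s -> z, t -> d / _ Z: no change
3. 0 -> i / C _ C: no change
4. s -> z, t -> d / V _ V: no change
surface: rubirenal


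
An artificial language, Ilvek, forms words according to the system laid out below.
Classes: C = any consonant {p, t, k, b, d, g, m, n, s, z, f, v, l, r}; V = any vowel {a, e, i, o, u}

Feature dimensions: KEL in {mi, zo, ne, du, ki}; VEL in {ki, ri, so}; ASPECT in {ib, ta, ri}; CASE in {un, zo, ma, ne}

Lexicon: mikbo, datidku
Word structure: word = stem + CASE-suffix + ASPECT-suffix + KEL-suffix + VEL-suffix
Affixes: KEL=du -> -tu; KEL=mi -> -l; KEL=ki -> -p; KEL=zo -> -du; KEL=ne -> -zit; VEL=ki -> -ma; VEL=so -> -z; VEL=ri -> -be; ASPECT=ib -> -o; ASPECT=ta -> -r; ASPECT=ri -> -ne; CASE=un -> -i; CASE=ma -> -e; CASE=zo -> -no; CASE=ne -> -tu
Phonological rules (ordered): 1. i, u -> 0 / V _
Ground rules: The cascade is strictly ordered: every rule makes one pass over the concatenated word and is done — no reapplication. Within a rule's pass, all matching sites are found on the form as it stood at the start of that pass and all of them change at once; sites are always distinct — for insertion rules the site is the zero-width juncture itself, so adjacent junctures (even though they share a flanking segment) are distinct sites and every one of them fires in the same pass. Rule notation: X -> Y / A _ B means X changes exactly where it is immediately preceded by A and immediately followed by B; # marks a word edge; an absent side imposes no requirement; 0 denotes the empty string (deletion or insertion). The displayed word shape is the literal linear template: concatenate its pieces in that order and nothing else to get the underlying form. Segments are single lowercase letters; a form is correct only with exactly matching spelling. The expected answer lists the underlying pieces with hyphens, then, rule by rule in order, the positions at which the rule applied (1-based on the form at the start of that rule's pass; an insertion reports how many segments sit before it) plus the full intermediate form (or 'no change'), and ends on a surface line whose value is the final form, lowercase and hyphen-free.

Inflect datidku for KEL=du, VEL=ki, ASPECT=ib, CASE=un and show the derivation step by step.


underlying: datidku-i-o-tu-ma
1. i, u -> 0 / V _: fires at position(s) 8: datidkuotuma
surface: datidkuotuma
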